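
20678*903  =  18672234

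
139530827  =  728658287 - 589127460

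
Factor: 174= 2^1 *3^1*29^1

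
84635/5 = 16927=16927.00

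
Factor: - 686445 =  - 3^1*5^1 * 45763^1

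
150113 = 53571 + 96542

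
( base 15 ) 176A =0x13ba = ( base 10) 5050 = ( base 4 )1032322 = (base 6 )35214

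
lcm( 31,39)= 1209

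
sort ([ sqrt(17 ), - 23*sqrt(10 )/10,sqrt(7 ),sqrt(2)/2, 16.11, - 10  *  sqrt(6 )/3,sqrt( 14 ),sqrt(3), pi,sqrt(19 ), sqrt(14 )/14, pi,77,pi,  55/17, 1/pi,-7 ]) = [ - 10*sqrt(6 ) /3, - 23* sqrt( 10 ) /10, - 7, sqrt(14 ) /14,1/pi,sqrt(2 ) /2,  sqrt(3 ) , sqrt( 7), pi, pi,pi,55/17, sqrt(14),sqrt( 17 ),sqrt ( 19 ), 16.11,77 ] 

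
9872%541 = 134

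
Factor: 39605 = 5^1*89^2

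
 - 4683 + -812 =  - 5495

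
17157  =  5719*3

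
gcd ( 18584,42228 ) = 92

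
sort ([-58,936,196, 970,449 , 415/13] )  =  [  -  58,415/13,196, 449 , 936,970]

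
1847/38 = 48 + 23/38 = 48.61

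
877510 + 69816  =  947326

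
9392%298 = 154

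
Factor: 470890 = 2^1*5^1*7^2 * 31^2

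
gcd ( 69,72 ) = 3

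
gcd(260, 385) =5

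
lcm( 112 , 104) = 1456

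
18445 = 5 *3689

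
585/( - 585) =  - 1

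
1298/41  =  31 + 27/41 = 31.66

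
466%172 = 122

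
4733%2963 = 1770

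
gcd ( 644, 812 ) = 28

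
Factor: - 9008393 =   -  9008393^1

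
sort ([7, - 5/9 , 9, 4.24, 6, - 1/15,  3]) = [ - 5/9, - 1/15, 3,4.24,6,7, 9 ]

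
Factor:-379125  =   - 3^2 * 5^3*337^1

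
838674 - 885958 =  - 47284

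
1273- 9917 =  - 8644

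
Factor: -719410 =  - 2^1*5^1  *71941^1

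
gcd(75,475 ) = 25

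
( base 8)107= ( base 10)71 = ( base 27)2H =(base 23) 32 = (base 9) 78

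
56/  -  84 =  - 2/3 = - 0.67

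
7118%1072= 686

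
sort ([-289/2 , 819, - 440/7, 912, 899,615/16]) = [ - 289/2, - 440/7, 615/16,819,899,912]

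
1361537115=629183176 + 732353939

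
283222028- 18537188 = 264684840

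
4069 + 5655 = 9724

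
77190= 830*93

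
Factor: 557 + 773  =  1330=2^1*5^1*7^1*19^1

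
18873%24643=18873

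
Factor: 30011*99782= 2^1*30011^1*49891^1 =2994557602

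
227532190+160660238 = 388192428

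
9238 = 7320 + 1918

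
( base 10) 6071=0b1011110110111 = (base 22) cbl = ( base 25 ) 9HL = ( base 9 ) 8285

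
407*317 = 129019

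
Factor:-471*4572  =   - 2^2*3^3 * 127^1*157^1= -  2153412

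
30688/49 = 4384/7 = 626.29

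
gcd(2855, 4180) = 5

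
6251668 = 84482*74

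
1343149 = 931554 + 411595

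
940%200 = 140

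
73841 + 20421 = 94262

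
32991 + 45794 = 78785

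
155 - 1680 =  - 1525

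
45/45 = 1 = 1.00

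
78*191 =14898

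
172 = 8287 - 8115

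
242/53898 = 121/26949 = 0.00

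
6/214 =3/107 = 0.03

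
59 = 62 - 3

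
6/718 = 3/359 = 0.01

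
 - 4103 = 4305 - 8408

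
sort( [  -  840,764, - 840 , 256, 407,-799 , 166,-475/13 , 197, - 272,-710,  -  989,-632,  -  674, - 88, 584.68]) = [-989, - 840,-840,-799 ,-710, - 674, - 632,-272, - 88, - 475/13  ,  166, 197,256,  407, 584.68,764] 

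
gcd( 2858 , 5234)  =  2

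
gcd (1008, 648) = 72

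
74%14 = 4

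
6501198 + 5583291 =12084489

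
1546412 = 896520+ 649892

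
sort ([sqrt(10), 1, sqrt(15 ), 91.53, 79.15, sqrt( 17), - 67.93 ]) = [  -  67.93, 1, sqrt( 10), sqrt( 15),sqrt( 17),79.15,91.53 ]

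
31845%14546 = 2753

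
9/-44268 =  -1+14753/14756 = -0.00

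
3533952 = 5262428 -1728476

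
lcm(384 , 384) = 384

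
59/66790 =59/66790 = 0.00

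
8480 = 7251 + 1229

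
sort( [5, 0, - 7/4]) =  [ - 7/4,0, 5 ] 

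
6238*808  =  5040304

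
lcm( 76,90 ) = 3420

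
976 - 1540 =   -  564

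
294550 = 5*58910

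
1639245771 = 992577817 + 646667954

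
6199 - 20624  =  - 14425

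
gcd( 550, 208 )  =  2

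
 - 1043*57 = - 59451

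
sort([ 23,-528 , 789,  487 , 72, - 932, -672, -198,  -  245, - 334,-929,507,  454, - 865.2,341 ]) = [ - 932 , - 929, - 865.2,-672 , - 528  ,-334, - 245,-198,23,72, 341,  454, 487,507,789]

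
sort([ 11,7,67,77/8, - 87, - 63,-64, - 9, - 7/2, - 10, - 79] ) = [ - 87,-79, - 64, - 63, - 10,-9, - 7/2 , 7, 77/8,11,67]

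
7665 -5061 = 2604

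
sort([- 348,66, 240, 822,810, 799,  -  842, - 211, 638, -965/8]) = [ - 842, - 348,  -  211, - 965/8,  66 , 240,  638, 799, 810,822 ] 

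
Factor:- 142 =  - 2^1 * 71^1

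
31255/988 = 1645/52 = 31.63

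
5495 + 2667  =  8162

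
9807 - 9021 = 786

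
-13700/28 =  - 3425/7 = -  489.29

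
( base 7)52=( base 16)25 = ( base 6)101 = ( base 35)12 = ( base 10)37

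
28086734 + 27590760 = 55677494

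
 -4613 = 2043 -6656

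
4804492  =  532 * 9031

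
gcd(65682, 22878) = 738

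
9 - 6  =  3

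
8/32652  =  2/8163  =  0.00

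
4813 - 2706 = 2107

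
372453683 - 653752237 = - 281298554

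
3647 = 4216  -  569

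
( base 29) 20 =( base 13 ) 46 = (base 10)58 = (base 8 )72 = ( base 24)2A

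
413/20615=59/2945 = 0.02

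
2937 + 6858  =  9795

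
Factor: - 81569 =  - 81569^1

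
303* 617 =186951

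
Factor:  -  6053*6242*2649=  -  2^1*3^1 * 883^1*3121^1*6053^1 = - 100086706074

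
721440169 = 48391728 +673048441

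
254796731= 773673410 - 518876679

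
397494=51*7794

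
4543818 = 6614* 687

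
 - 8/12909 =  - 1 + 12901/12909 = - 0.00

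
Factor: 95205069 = 3^2 * 107^1*109^1*907^1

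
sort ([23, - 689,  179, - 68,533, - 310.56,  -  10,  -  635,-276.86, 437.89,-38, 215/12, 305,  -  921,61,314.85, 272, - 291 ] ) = [ - 921, - 689, - 635, - 310.56,- 291,-276.86,-68,  -  38, -10, 215/12, 23, 61,179,272, 305,314.85, 437.89,533]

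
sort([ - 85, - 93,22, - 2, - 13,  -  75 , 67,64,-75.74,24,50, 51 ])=[-93, - 85, - 75.74, - 75, - 13, - 2, 22,24, 50,51, 64,67]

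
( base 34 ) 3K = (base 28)4A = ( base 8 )172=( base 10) 122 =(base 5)442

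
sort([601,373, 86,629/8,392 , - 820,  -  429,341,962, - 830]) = [ -830, - 820 ,- 429,629/8,86,341,373,  392, 601,962]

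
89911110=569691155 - 479780045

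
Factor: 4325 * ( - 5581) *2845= - 5^3*173^1*569^1*5581^1=   - 68672112125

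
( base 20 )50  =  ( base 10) 100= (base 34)2w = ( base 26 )3m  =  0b1100100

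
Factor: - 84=  -  2^2*3^1*7^1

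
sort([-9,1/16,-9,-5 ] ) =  [-9, - 9, - 5,  1/16]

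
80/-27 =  - 80/27 = - 2.96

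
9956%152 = 76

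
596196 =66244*9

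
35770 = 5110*7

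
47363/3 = 47363/3=15787.67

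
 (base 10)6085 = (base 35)4XU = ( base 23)BBD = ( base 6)44101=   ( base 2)1011111000101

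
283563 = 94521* 3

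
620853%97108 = 38205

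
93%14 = 9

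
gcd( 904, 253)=1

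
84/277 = 84/277=0.30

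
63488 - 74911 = -11423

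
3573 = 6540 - 2967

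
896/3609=896/3609 = 0.25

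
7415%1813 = 163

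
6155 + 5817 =11972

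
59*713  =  42067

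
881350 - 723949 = 157401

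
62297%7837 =7438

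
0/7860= 0= 0.00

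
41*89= 3649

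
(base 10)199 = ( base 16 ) C7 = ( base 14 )103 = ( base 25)7o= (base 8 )307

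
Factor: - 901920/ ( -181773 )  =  300640/60591 = 2^5* 3^( - 1 )*5^1 * 19^ ( - 1 )*1063^( -1)* 1879^1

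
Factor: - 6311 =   -  6311^1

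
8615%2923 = 2769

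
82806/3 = 27602=27602.00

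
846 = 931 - 85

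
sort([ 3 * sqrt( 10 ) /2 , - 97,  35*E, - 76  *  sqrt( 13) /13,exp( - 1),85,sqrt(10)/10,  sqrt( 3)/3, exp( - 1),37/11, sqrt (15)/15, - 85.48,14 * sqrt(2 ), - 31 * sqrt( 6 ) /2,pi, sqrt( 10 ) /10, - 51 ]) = [ - 97,-85.48, - 51, - 31 * sqrt (6 )/2, - 76  *sqrt( 13) /13,sqrt(15) /15, sqrt(10 ) /10 , sqrt(10 ) /10, exp( - 1), exp( - 1 ), sqrt(3)/3,pi, 37/11, 3*sqrt(10 )/2, 14*sqrt (2 ),85,  35 *E ]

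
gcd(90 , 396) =18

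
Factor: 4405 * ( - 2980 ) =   -  2^2*5^2*149^1 *881^1  =  - 13126900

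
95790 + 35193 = 130983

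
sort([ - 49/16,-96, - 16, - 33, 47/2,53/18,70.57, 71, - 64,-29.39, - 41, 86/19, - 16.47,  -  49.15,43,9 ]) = [ - 96,  -  64, - 49.15,  -  41, - 33, - 29.39, - 16.47, -16, - 49/16,53/18,86/19, 9, 47/2, 43, 70.57,71]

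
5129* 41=210289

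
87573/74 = 87573/74= 1183.42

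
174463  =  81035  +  93428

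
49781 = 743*67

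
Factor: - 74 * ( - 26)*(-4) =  -7696 = -  2^4*13^1*37^1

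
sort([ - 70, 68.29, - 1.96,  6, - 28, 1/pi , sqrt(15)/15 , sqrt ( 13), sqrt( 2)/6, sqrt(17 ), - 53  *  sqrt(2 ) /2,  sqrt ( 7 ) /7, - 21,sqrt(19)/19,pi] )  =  [ - 70, -53*sqrt(2 )/2 , - 28,-21, - 1.96,sqrt ( 19)/19 , sqrt (2 )/6, sqrt(15)/15,1/pi,  sqrt(7)/7,  pi, sqrt(13 ) , sqrt (17 ),6,68.29 ] 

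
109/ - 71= - 109/71 = - 1.54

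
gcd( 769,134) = 1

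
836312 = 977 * 856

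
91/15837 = 91/15837 =0.01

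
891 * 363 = 323433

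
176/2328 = 22/291 = 0.08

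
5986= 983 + 5003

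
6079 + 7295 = 13374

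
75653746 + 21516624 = 97170370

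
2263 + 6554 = 8817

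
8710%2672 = 694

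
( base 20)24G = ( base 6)4052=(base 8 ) 1600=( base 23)1fm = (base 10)896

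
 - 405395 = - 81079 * 5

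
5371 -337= 5034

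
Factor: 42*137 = 2^1*3^1*7^1*137^1 = 5754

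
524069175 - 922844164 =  - 398774989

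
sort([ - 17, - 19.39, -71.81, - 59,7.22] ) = [ - 71.81,-59,-19.39, - 17, 7.22]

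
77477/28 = 77477/28 =2767.04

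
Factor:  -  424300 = -2^2*5^2*4243^1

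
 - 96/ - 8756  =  24/2189 =0.01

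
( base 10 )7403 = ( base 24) CKB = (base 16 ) 1CEB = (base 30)86n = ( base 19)119C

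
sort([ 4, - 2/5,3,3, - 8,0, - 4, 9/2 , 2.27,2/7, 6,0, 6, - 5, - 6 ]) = [ - 8, - 6,  -  5, - 4, - 2/5, 0, 0,2/7 , 2.27,3 , 3,4, 9/2,  6,6]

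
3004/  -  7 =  - 430+6/7 = -429.14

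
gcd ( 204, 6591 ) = 3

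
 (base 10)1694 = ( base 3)2022202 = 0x69e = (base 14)890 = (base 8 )3236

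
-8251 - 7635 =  - 15886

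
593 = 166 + 427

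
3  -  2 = 1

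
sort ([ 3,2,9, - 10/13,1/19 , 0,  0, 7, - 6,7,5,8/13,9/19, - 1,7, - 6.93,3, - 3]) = [-6.93, - 6,-3, - 1 , - 10/13,0,0,1/19,9/19,8/13 , 2 , 3, 3,5, 7,7 , 7, 9 ]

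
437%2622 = 437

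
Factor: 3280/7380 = 4/9  =  2^2*3^(  -  2 ) 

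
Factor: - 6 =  - 2^1*3^1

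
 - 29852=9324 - 39176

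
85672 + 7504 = 93176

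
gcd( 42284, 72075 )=961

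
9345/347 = 9345/347  =  26.93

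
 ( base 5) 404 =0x68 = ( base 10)104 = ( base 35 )2y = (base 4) 1220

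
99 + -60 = 39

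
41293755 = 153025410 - 111731655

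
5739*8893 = 51036927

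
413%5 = 3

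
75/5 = 15 = 15.00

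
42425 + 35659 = 78084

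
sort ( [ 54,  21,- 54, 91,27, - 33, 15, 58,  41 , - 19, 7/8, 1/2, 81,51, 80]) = [ - 54,-33 , - 19, 1/2, 7/8, 15,21, 27, 41, 51, 54, 58,80, 81, 91 ] 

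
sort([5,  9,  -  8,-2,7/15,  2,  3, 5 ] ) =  [- 8,-2,7/15,2,  3,5 , 5,9]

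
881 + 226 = 1107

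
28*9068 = 253904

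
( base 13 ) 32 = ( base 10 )41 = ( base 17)27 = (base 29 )1c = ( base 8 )51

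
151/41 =3+28/41  =  3.68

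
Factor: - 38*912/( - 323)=1824/17 = 2^5*3^1*17^( - 1)*19^1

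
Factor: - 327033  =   - 3^2*7^1 * 29^1*179^1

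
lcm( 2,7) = 14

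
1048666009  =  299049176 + 749616833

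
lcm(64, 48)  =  192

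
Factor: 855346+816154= 1671500 = 2^2*5^3*3343^1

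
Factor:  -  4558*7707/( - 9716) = 2^ (-1)*3^1*43^1*53^1*347^(-1)* 367^1 =2509179/694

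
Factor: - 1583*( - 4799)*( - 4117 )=- 31276095589=- 23^1*179^1 *1583^1*4799^1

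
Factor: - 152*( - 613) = 93176 = 2^3*19^1*613^1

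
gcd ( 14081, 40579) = 1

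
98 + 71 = 169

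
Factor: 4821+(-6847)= - 2026 = - 2^1 * 1013^1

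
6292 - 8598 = - 2306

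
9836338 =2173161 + 7663177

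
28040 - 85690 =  - 57650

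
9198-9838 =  - 640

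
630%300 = 30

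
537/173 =537/173= 3.10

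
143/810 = 143/810 = 0.18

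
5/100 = 1/20 = 0.05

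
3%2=1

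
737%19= 15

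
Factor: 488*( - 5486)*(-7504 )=2^8*7^1*13^1 *61^1*67^1 * 211^1 = 20089468672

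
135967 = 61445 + 74522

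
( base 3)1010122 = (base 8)1473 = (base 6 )3455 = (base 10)827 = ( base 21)1I8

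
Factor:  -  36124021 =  - 31^1  *  191^1 * 6101^1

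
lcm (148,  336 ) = 12432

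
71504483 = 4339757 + 67164726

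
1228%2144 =1228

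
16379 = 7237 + 9142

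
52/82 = 26/41 = 0.63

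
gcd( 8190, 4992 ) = 78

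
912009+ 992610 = 1904619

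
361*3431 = 1238591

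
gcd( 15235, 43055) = 5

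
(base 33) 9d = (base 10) 310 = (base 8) 466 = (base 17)114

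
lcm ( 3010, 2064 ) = 72240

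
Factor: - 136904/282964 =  - 314/649 = - 2^1*11^( - 1)*59^( - 1)  *  157^1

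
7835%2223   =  1166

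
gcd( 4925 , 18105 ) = 5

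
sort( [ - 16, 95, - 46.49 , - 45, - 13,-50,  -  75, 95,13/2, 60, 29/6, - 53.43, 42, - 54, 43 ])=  [ - 75, - 54 ,-53.43, - 50, -46.49,-45,-16, - 13, 29/6,13/2,42,  43,60, 95 , 95]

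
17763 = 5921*3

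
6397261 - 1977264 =4419997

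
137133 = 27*5079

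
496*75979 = 37685584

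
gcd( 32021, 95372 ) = 1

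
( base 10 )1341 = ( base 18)429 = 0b10100111101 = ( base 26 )1pf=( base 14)6bb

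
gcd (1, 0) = 1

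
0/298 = 0 = 0.00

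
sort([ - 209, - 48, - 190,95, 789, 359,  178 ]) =[ - 209, - 190,-48,95 , 178, 359 , 789 ]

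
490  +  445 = 935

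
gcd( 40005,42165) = 45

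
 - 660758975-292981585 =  - 953740560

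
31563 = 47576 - 16013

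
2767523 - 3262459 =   -  494936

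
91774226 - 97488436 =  - 5714210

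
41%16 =9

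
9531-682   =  8849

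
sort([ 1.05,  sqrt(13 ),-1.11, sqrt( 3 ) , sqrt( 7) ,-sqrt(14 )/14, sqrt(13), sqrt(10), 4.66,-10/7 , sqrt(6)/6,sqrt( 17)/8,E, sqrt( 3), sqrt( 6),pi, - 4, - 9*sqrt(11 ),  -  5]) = [-9* sqrt( 11),-5, - 4,-10/7, - 1.11, - sqrt(14 ) /14, sqrt(6)/6,sqrt( 17) /8, 1.05, sqrt(3), sqrt(3) , sqrt(6 ) , sqrt(7), E, pi, sqrt(10 ),sqrt( 13), sqrt(13 ), 4.66 ] 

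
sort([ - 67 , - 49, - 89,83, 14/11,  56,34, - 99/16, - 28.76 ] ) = [ - 89,-67,- 49, - 28.76, - 99/16,14/11,34,  56, 83 ] 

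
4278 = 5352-1074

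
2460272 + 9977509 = 12437781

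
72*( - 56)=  - 4032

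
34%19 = 15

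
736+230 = 966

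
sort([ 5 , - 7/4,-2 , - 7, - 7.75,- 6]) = [-7.75,  -  7,-6, - 2,-7/4, 5]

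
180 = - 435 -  - 615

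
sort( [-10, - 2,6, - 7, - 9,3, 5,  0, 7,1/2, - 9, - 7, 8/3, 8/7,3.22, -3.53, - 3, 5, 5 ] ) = [ - 10,-9, - 9,-7, - 7, - 3.53,- 3, -2,0, 1/2,8/7,8/3,3, 3.22 , 5, 5  ,  5, 6, 7] 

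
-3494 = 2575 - 6069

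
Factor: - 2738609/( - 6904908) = 2^( - 2 )*3^( - 2)*727^1*3767^1*191803^( - 1)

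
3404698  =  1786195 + 1618503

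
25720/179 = 143+123/179 = 143.69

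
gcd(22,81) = 1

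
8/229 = 8/229 = 0.03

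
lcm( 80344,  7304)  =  80344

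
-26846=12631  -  39477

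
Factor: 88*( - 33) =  - 2^3*3^1 * 11^2 = -2904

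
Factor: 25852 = 2^2 * 23^1 * 281^1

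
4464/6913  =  144/223 = 0.65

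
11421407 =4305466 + 7115941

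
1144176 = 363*3152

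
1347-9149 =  -7802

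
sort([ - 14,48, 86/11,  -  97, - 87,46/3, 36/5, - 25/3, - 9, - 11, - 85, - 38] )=[  -  97, - 87, - 85,-38, - 14, - 11,-9,-25/3 , 36/5, 86/11,  46/3,48 ] 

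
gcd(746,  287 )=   1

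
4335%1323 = 366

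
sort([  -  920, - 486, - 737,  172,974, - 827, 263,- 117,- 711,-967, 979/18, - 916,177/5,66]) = [  -  967,-920, - 916, - 827, - 737 , - 711, - 486,  -  117,177/5,  979/18,  66,172,263,974]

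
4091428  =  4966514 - 875086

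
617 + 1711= 2328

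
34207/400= 85 + 207/400 = 85.52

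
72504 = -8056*(-9)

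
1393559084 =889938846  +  503620238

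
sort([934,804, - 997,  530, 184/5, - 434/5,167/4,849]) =[ - 997 , - 434/5,184/5,167/4,530 , 804, 849,934 ]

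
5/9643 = 5/9643 = 0.00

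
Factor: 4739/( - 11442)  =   - 2^( - 1)*3^ ( - 1 ) * 7^1*677^1*1907^( - 1 )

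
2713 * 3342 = 9066846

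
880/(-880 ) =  - 1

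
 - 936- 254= - 1190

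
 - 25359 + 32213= 6854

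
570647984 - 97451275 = 473196709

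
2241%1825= 416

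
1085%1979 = 1085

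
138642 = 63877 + 74765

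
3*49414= 148242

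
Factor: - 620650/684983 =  - 2^1*5^2*13^( - 1)*12413^1*52691^( - 1 ) 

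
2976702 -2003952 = 972750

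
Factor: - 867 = -3^1*17^2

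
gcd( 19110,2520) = 210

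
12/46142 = 6/23071 =0.00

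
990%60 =30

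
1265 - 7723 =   -  6458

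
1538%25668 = 1538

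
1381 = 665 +716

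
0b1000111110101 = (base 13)2128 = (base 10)4597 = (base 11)34aa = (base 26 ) 6KL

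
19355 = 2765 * 7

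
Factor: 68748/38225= 2^2* 3^1 * 5^( - 2 )*11^(- 1)*17^1 * 139^ (-1)*337^1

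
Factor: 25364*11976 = 303759264 = 2^5*3^1*17^1*373^1*499^1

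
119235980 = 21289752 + 97946228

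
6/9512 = 3/4756 =0.00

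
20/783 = 20/783  =  0.03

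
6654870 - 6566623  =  88247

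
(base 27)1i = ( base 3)1200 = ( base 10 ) 45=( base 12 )39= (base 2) 101101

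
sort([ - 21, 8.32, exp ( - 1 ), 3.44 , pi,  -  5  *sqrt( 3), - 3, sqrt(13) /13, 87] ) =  [ - 21, - 5*sqrt(  3), - 3,sqrt(13)/13, exp( - 1), pi, 3.44,8.32,87]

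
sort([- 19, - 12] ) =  [ - 19, - 12] 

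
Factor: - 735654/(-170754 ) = 149^( - 1 )*191^(- 1)* 122609^1=122609/28459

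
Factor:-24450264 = -2^3*3^2*19^1*61^1*293^1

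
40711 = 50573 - 9862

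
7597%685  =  62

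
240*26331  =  6319440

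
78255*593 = 46405215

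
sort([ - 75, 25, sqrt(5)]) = [ - 75, sqrt (5), 25]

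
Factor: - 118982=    - 2^1*41^1 *1451^1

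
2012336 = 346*5816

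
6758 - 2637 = 4121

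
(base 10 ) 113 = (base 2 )1110001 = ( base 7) 221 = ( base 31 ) 3k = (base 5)423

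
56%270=56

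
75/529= 75/529  =  0.14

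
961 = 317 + 644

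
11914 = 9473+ 2441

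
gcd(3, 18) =3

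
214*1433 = 306662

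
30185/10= 3018 + 1/2 = 3018.50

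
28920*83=2400360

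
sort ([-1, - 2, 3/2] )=[ - 2, - 1, 3/2] 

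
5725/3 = 5725/3 = 1908.33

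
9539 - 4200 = 5339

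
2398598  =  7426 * 323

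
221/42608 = 221/42608 = 0.01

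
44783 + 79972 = 124755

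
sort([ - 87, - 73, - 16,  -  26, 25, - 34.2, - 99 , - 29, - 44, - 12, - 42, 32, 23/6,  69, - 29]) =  [ - 99, -87, -73, - 44, - 42,  -  34.2, - 29, -29, - 26, - 16,  -  12, 23/6, 25, 32,69]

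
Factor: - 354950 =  - 2^1*5^2*31^1*229^1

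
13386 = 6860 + 6526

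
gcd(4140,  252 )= 36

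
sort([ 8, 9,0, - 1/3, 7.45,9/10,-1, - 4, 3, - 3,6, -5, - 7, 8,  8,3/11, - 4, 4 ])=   [ - 7, - 5, - 4, - 4, - 3 , - 1,-1/3,0,3/11,9/10, 3,4,6,7.45,8,8,8,  9 ]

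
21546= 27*798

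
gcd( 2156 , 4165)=49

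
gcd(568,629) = 1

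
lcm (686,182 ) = 8918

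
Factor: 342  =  2^1 * 3^2*19^1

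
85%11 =8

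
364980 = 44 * 8295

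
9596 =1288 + 8308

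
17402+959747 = 977149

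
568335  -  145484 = 422851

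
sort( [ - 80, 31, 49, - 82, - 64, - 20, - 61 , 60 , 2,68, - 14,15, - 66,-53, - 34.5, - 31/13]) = [ - 82, - 80, - 66, - 64,- 61, - 53, - 34.5, - 20, - 14, - 31/13, 2, 15,31, 49,  60, 68]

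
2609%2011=598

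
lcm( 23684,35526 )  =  71052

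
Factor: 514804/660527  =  2^2*7^( - 1)*127^( - 1)*179^1*719^1*743^( - 1 )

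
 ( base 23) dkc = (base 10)7349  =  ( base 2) 1110010110101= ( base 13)3464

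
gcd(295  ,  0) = 295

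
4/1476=1/369 = 0.00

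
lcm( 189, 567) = 567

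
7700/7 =1100= 1100.00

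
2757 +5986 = 8743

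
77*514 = 39578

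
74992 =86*872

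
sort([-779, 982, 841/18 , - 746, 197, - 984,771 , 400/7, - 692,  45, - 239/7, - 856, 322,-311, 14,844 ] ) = [ - 984 ,-856,  -  779,-746 ,-692,-311, - 239/7, 14, 45, 841/18, 400/7, 197,  322,771, 844,  982]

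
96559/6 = 16093 + 1/6 = 16093.17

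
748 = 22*34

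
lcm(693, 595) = 58905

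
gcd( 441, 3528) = 441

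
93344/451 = 93344/451 = 206.97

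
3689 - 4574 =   -  885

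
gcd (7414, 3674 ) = 22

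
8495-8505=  - 10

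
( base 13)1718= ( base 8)6511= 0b110101001001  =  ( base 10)3401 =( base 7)12626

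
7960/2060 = 3  +  89/103 = 3.86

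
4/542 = 2/271 = 0.01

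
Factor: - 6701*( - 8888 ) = 2^3*11^1*101^1*6701^1=59558488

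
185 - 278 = -93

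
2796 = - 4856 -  - 7652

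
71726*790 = 56663540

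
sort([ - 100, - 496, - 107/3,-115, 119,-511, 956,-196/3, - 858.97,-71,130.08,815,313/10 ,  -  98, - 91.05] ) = [-858.97, - 511 , - 496,-115,-100, - 98, - 91.05,  -  71,-196/3,-107/3, 313/10,119,130.08,815,956] 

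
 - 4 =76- 80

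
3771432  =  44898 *84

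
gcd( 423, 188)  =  47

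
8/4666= 4/2333 = 0.00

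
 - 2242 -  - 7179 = 4937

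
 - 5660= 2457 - 8117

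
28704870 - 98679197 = -69974327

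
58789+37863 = 96652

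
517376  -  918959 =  - 401583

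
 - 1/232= - 1 + 231/232 = - 0.00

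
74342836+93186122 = 167528958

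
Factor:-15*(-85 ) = 3^1 *5^2*17^1= 1275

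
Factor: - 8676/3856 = -2^(  -  2) * 3^2 = - 9/4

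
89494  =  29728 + 59766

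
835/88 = 9 + 43/88 = 9.49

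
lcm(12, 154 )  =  924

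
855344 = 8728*98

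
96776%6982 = 6010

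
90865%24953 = 16006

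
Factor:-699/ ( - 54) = 233/18=2^(-1)*3^( - 2)*233^1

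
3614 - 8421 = -4807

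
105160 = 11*9560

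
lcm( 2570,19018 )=95090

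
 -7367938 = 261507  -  7629445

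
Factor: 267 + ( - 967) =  - 700 = - 2^2*5^2*7^1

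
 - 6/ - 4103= 6/4103 = 0.00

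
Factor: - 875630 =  - 2^1*5^1* 7^2*1787^1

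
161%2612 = 161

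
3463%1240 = 983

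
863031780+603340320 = 1466372100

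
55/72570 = 11/14514 = 0.00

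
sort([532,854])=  [532, 854 ] 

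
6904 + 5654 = 12558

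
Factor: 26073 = 3^2 * 2897^1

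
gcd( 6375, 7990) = 85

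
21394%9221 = 2952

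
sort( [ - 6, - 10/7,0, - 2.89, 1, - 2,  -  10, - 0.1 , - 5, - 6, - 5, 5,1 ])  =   [ - 10, - 6 , - 6 , - 5, - 5, - 2.89,  -  2, - 10/7, - 0.1,0,1, 1,  5 ]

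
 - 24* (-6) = 144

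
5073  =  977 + 4096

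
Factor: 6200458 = 2^1*11^1*281839^1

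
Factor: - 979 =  -11^1* 89^1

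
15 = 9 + 6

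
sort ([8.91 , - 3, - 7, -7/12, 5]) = [ - 7, - 3 , - 7/12,5,8.91]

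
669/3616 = 669/3616 = 0.19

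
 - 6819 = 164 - 6983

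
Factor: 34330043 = 11^1*37^1*84349^1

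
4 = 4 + 0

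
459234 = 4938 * 93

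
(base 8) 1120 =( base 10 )592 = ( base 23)12H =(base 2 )1001010000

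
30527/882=34 + 11/18 =34.61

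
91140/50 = 9114/5 = 1822.80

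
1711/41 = 41 + 30/41 = 41.73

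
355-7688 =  - 7333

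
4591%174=67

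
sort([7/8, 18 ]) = [ 7/8, 18]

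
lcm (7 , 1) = 7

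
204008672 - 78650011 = 125358661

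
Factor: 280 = 2^3*5^1 * 7^1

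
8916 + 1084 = 10000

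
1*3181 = 3181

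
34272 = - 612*(-56) 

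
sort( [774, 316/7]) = [ 316/7,774]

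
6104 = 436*14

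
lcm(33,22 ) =66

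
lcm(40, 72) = 360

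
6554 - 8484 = - 1930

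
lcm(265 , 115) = 6095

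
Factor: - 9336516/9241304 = -2^(-1 ) * 3^1 * 7^1*347^( - 1)*3329^(-1 )*111149^1 = -2334129/2310326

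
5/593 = 5/593 = 0.01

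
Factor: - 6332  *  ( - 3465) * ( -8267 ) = - 181381121460= - 2^2*3^2*5^1*7^2*11^1 * 1181^1*1583^1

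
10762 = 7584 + 3178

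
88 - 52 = 36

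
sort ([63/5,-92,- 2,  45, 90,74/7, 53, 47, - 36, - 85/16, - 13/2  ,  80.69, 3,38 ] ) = [  -  92, - 36, - 13/2 ,-85/16, - 2,3, 74/7, 63/5,38, 45,  47,53, 80.69,90] 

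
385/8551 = 385/8551 =0.05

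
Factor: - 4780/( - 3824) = 2^( - 2 )*5^1 = 5/4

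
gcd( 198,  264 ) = 66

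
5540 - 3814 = 1726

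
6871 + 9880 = 16751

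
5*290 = 1450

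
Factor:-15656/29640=-3^ (-1)*5^(  -  1 )*13^( - 1 )*103^1 = -103/195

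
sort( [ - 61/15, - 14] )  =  [  -  14 ,  -  61/15] 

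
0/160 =0 =0.00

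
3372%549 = 78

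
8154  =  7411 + 743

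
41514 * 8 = 332112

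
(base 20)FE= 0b100111010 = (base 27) BH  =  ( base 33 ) 9h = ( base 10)314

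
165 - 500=-335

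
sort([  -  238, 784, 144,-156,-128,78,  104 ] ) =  [-238,-156 , - 128,78,  104, 144,784]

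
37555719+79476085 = 117031804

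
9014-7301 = 1713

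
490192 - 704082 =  - 213890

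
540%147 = 99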